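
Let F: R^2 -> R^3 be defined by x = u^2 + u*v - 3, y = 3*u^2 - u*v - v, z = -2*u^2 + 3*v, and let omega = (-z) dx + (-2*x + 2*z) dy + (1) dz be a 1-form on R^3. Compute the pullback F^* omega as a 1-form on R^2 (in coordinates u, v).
F^* omega = (-32*u^3 - 4*u^2*v + 2*u*v^2 + 30*u*v + 32*u - 9*v^2 - 6*v) du + (8*u^3 + 2*u^2*v + 6*u^2 - 7*u*v - 6*u - 6*v - 3) dv

Using F^*(f dg) = (f ∘ F) d(g ∘ F), substitute each coordinate x_i by F_i(u, v) in f_i, and replace dx_i by d F_i = (∂F_i/∂u) du + (∂F_i/∂v) dv.
  For the x component: f_1(F) = 2*u^2 - 3*v; d F_1 = (2*u + v) du + (u) dv
  For the y component: f_2(F) = -6*u^2 - 2*u*v + 6*v + 6; d F_2 = (6*u - v) du + (-u - 1) dv
  For the z component: f_3(F) = 1; d F_3 = (-4*u) du + (3) dv
Combining and collecting du, dv coefficients:
  coeff of du: -32*u^3 - 4*u^2*v + 2*u*v^2 + 30*u*v + 32*u - 9*v^2 - 6*v
  coeff of dv: 8*u^3 + 2*u^2*v + 6*u^2 - 7*u*v - 6*u - 6*v - 3
F^* omega = (-32*u^3 - 4*u^2*v + 2*u*v^2 + 30*u*v + 32*u - 9*v^2 - 6*v) du + (8*u^3 + 2*u^2*v + 6*u^2 - 7*u*v - 6*u - 6*v - 3) dv.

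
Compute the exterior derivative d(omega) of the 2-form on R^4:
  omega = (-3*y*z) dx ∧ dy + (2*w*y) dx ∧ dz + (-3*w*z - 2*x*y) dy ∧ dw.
d(omega) = (-2*w - 3*y) dx ∧ dy ∧ dz + (2*y) dx ∧ dz ∧ dw + (-2*y) dx ∧ dy ∧ dw + (3*w) dy ∧ dz ∧ dw

For a 2-form omega = sum_{i<j} g_{ij} dx_i ∧ dx_j, the exterior derivative is
  d(omega) = sum_{i<j} d(g_{ij}) ∧ dx_i ∧ dx_j = sum_{i<j, k} (∂g_{ij}/∂x_k) dx_k ∧ dx_i ∧ dx_j.
Expand each term, using dx_k ∧ dx_i ∧ dx_j = sgn(permutation) dx_{(a)} ∧ dx_{(b)} ∧ dx_{(c)} with (a < b < c) sorted:
  d(-3*y*z) includes (∂/∂z)(-3*y*z) dz = (-3*y) dz, which multiplied by dx ∧ dy gives (-3*y) dx ∧ dy ∧ dz
  d(2*w*y) includes (∂/∂y)(2*w*y) dy = (2*w) dy, which multiplied by dx ∧ dz gives (-2*w) dx ∧ dy ∧ dz
  d(2*w*y) includes (∂/∂w)(2*w*y) dw = (2*y) dw, which multiplied by dx ∧ dz gives (2*y) dx ∧ dz ∧ dw
  d(-3*w*z - 2*x*y) includes (∂/∂x)(-3*w*z - 2*x*y) dx = (-2*y) dx, which multiplied by dy ∧ dw gives (-2*y) dx ∧ dy ∧ dw
  d(-3*w*z - 2*x*y) includes (∂/∂z)(-3*w*z - 2*x*y) dz = (-3*w) dz, which multiplied by dy ∧ dw gives (3*w) dy ∧ dz ∧ dw
Collecting like 3-forms: d(omega) = (-2*w - 3*y) dx ∧ dy ∧ dz + (2*y) dx ∧ dz ∧ dw + (-2*y) dx ∧ dy ∧ dw + (3*w) dy ∧ dz ∧ dw.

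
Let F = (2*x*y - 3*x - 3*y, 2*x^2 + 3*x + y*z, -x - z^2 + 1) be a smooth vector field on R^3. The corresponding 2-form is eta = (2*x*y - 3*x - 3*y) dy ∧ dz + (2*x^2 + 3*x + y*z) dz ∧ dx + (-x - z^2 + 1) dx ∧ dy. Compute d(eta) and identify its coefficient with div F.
d(eta) = (2*y - z - 3) dx ∧ dy ∧ dz; div F = 2*y - z - 3

For a 2-form in R^3 of the form above, applying d gives a 3-form with coefficient ∂P/∂x + ∂Q/∂y + ∂R/∂z:
  ∂P/∂x = 2*y - 3
  ∂Q/∂y = z
  ∂R/∂z = -2*z
Sum = 2*y - z - 3, which is exactly div F.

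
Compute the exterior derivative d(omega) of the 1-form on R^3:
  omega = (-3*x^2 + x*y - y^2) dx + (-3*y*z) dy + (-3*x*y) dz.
d(omega) = (-x + 2*y) dx ∧ dy + (-3*y) dx ∧ dz + (-3*x + 3*y) dy ∧ dz

For a 1-form omega = sum_i f_i dx_i, the exterior derivative is
  d(omega) = sum_{i < j} (∂f_j/∂x_i - ∂f_i/∂x_j) dx_i ∧ dx_j.
  coefficient of dx ∧ dy: ∂f_2/∂x - ∂f_1/∂y = ∂(-3*y*z)/∂x - ∂(-3*x^2 + x*y - y^2)/∂y = -x + 2*y
  coefficient of dx ∧ dz: ∂f_3/∂x - ∂f_1/∂z = ∂(-3*x*y)/∂x - ∂(-3*x^2 + x*y - y^2)/∂z = -3*y
  coefficient of dy ∧ dz: ∂f_3/∂y - ∂f_2/∂z = ∂(-3*x*y)/∂y - ∂(-3*y*z)/∂z = -3*x + 3*y
Assembling: d(omega) = (-x + 2*y) dx ∧ dy + (-3*y) dx ∧ dz + (-3*x + 3*y) dy ∧ dz.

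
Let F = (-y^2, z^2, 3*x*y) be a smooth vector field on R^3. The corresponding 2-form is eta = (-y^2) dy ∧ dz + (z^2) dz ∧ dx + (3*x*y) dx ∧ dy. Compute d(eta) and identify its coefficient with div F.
d(eta) = (0) dx ∧ dy ∧ dz; div F = 0

For a 2-form in R^3 of the form above, applying d gives a 3-form with coefficient ∂P/∂x + ∂Q/∂y + ∂R/∂z:
  ∂P/∂x = 0
  ∂Q/∂y = 0
  ∂R/∂z = 0
Sum = 0, which is exactly div F.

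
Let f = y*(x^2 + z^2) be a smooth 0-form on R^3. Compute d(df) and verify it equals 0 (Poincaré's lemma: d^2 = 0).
d(df) = 0

Step 1: df = sum_i (∂f/∂x_i) dx_i = (2*x*y) dx + (x^2 + z^2) dy + (2*y*z) dz.
Step 2: Apply d again. Using the 1-form formula, the coefficient of dx ∧ dy in d(df) is ∂^2 f/∂x ∂y - ∂^2 f/∂y ∂x = (2*x) - (2*x) = 0 (equality of mixed partials for smooth f).
Similarly for dx ∧ dz and dy ∧ dz — all coefficients vanish. So d(df) = 0.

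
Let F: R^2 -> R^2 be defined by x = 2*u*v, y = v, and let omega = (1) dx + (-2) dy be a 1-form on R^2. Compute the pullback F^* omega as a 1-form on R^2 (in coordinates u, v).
F^* omega = (2*v) du + (2*u - 2) dv

Using F^*(f dg) = (f ∘ F) d(g ∘ F), substitute each coordinate x_i by F_i(u, v) in f_i, and replace dx_i by d F_i = (∂F_i/∂u) du + (∂F_i/∂v) dv.
  For the x component: f_1(F) = 1; d F_1 = (2*v) du + (2*u) dv
  For the y component: f_2(F) = -2; d F_2 = (0) du + (1) dv
Combining and collecting du, dv coefficients:
  coeff of du: 2*v
  coeff of dv: 2*u - 2
F^* omega = (2*v) du + (2*u - 2) dv.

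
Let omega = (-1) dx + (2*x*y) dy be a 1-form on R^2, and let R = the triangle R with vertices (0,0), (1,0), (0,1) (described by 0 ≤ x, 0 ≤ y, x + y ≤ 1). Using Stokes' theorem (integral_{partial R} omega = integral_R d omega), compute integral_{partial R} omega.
integral_(partial R) omega = 1/3

Stokes: integral_partial_R omega = integral_R d omega with d omega = (∂Q/∂x - ∂P/∂y) dx ∧ dy.
  ∂Q/∂x = 2*y
  ∂P/∂y = 0
  integrand = ∂Q/∂x - ∂P/∂y = 2*y.
Integrating over R: integral_0^1 integral_0^{1-x} (2*y) dy dx = 1/3.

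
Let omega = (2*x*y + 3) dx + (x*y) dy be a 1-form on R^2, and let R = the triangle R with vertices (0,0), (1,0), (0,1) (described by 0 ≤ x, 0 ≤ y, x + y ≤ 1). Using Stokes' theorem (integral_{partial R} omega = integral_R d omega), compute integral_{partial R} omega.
integral_(partial R) omega = -1/6

Stokes: integral_partial_R omega = integral_R d omega with d omega = (∂Q/∂x - ∂P/∂y) dx ∧ dy.
  ∂Q/∂x = y
  ∂P/∂y = 2*x
  integrand = ∂Q/∂x - ∂P/∂y = -2*x + y.
Integrating over R: integral_0^1 integral_0^{1-x} (-2*x + y) dy dx = -1/6.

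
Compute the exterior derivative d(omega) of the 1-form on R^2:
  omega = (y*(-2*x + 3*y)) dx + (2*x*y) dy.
d(omega) = (2*x - 4*y) dx ∧ dy

For a 1-form omega = sum_i f_i dx_i, the exterior derivative is
  d(omega) = sum_{i < j} (∂f_j/∂x_i - ∂f_i/∂x_j) dx_i ∧ dx_j.
  coefficient of dx ∧ dy: ∂f_2/∂x - ∂f_1/∂y = ∂(2*x*y)/∂x - ∂(y*(-2*x + 3*y))/∂y = 2*x - 4*y
Assembling: d(omega) = (2*x - 4*y) dx ∧ dy.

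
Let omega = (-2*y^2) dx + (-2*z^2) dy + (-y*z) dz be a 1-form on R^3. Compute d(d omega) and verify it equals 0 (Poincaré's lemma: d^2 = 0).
d(d omega) = 0

Step 1: d omega = sum_{i<j} (∂f_j/∂x_i - ∂f_i/∂x_j) dx_i ∧ dx_j:
  coeff of dx ∧ dy: 4*y
  coeff of dx ∧ dz: 0
  coeff of dy ∧ dz: 3*z
Step 2: Apply d again to each 2-form coefficient. The only possible 3-form in R^3 is dx ∧ dy ∧ dz, with coefficient
  ∂(coeff of dy∧dz)/∂x - ∂(coeff of dx∧dz)/∂y + ∂(coeff of dx∧dy)/∂z
  = ∂/∂x (3*z) - ∂/∂y (0) + ∂/∂z (4*y).
Each of these terms simplifies to sums of mixed partials that cancel in pairs. The result is 0 (by equality of mixed partials for smooth functions — Schwarz / Clairaut).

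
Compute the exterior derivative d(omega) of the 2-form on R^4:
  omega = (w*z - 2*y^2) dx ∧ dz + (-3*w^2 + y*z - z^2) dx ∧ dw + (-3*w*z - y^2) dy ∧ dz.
d(omega) = (4*y) dx ∧ dy ∧ dz + (-y + 3*z) dx ∧ dz ∧ dw + (-z) dx ∧ dy ∧ dw + (-3*z) dy ∧ dz ∧ dw

For a 2-form omega = sum_{i<j} g_{ij} dx_i ∧ dx_j, the exterior derivative is
  d(omega) = sum_{i<j} d(g_{ij}) ∧ dx_i ∧ dx_j = sum_{i<j, k} (∂g_{ij}/∂x_k) dx_k ∧ dx_i ∧ dx_j.
Expand each term, using dx_k ∧ dx_i ∧ dx_j = sgn(permutation) dx_{(a)} ∧ dx_{(b)} ∧ dx_{(c)} with (a < b < c) sorted:
  d(w*z - 2*y^2) includes (∂/∂y)(w*z - 2*y^2) dy = (-4*y) dy, which multiplied by dx ∧ dz gives (4*y) dx ∧ dy ∧ dz
  d(w*z - 2*y^2) includes (∂/∂w)(w*z - 2*y^2) dw = (z) dw, which multiplied by dx ∧ dz gives (z) dx ∧ dz ∧ dw
  d(-3*w^2 + y*z - z^2) includes (∂/∂y)(-3*w^2 + y*z - z^2) dy = (z) dy, which multiplied by dx ∧ dw gives (-z) dx ∧ dy ∧ dw
  d(-3*w^2 + y*z - z^2) includes (∂/∂z)(-3*w^2 + y*z - z^2) dz = (y - 2*z) dz, which multiplied by dx ∧ dw gives (-y + 2*z) dx ∧ dz ∧ dw
  d(-3*w*z - y^2) includes (∂/∂w)(-3*w*z - y^2) dw = (-3*z) dw, which multiplied by dy ∧ dz gives (-3*z) dy ∧ dz ∧ dw
Collecting like 3-forms: d(omega) = (4*y) dx ∧ dy ∧ dz + (-y + 3*z) dx ∧ dz ∧ dw + (-z) dx ∧ dy ∧ dw + (-3*z) dy ∧ dz ∧ dw.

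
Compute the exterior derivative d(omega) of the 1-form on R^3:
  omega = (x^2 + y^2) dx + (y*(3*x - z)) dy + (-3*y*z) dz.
d(omega) = (y) dx ∧ dy + (y - 3*z) dy ∧ dz

For a 1-form omega = sum_i f_i dx_i, the exterior derivative is
  d(omega) = sum_{i < j} (∂f_j/∂x_i - ∂f_i/∂x_j) dx_i ∧ dx_j.
  coefficient of dx ∧ dy: ∂f_2/∂x - ∂f_1/∂y = ∂(y*(3*x - z))/∂x - ∂(x^2 + y^2)/∂y = y
  coefficient of dy ∧ dz: ∂f_3/∂y - ∂f_2/∂z = ∂(-3*y*z)/∂y - ∂(y*(3*x - z))/∂z = y - 3*z
Assembling: d(omega) = (y) dx ∧ dy + (y - 3*z) dy ∧ dz.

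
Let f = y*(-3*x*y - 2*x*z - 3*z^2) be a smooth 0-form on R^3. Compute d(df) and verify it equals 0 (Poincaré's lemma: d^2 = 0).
d(df) = 0

Step 1: df = sum_i (∂f/∂x_i) dx_i = (y*(-3*y - 2*z)) dx + (-6*x*y - 2*x*z - 3*z^2) dy + (2*y*(-x - 3*z)) dz.
Step 2: Apply d again. Using the 1-form formula, the coefficient of dx ∧ dy in d(df) is ∂^2 f/∂x ∂y - ∂^2 f/∂y ∂x = (-6*y - 2*z) - (-6*y - 2*z) = 0 (equality of mixed partials for smooth f).
Similarly for dx ∧ dz and dy ∧ dz — all coefficients vanish. So d(df) = 0.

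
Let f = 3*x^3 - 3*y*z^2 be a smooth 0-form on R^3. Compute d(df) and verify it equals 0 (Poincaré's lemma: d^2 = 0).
d(df) = 0

Step 1: df = sum_i (∂f/∂x_i) dx_i = (9*x^2) dx + (-3*z^2) dy + (-6*y*z) dz.
Step 2: Apply d again. Using the 1-form formula, the coefficient of dx ∧ dy in d(df) is ∂^2 f/∂x ∂y - ∂^2 f/∂y ∂x = (0) - (0) = 0 (equality of mixed partials for smooth f).
Similarly for dx ∧ dz and dy ∧ dz — all coefficients vanish. So d(df) = 0.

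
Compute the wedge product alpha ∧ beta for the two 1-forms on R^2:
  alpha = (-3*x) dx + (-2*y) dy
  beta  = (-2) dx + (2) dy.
alpha ∧ beta = (-6*x - 4*y) dx ∧ dy

Distribute the wedge, using dx_i ∧ dx_j = -dx_j ∧ dx_i and dx_i ∧ dx_i = 0. For each pair (i, j) with i < j, the coefficient of dx_i ∧ dx_j in alpha ∧ beta is (alpha_i * beta_j - alpha_j * beta_i). Collecting: alpha ∧ beta = (-6*x - 4*y) dx ∧ dy.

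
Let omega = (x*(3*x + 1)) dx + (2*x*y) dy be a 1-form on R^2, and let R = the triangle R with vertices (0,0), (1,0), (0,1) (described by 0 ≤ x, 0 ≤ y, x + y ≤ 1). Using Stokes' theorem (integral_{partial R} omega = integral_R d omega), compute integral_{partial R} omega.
integral_(partial R) omega = 1/3

Stokes: integral_partial_R omega = integral_R d omega with d omega = (∂Q/∂x - ∂P/∂y) dx ∧ dy.
  ∂Q/∂x = 2*y
  ∂P/∂y = 0
  integrand = ∂Q/∂x - ∂P/∂y = 2*y.
Integrating over R: integral_0^1 integral_0^{1-x} (2*y) dy dx = 1/3.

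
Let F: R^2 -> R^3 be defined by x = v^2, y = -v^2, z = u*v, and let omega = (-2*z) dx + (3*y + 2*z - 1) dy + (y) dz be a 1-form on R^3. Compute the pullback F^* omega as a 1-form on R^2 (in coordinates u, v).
F^* omega = (-v^3) du + (v*(-9*u*v + 6*v^2 + 2)) dv

Using F^*(f dg) = (f ∘ F) d(g ∘ F), substitute each coordinate x_i by F_i(u, v) in f_i, and replace dx_i by d F_i = (∂F_i/∂u) du + (∂F_i/∂v) dv.
  For the x component: f_1(F) = -2*u*v; d F_1 = (0) du + (2*v) dv
  For the y component: f_2(F) = 2*u*v - 3*v^2 - 1; d F_2 = (0) du + (-2*v) dv
  For the z component: f_3(F) = -v^2; d F_3 = (v) du + (u) dv
Combining and collecting du, dv coefficients:
  coeff of du: -v^3
  coeff of dv: v*(-9*u*v + 6*v^2 + 2)
F^* omega = (-v^3) du + (v*(-9*u*v + 6*v^2 + 2)) dv.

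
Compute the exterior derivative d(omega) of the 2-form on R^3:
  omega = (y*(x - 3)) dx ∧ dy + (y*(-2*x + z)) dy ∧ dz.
d(omega) = (-2*y) dx ∧ dy ∧ dz

For a 2-form omega = sum_{i<j} g_{ij} dx_i ∧ dx_j, the exterior derivative is
  d(omega) = sum_{i<j} d(g_{ij}) ∧ dx_i ∧ dx_j = sum_{i<j, k} (∂g_{ij}/∂x_k) dx_k ∧ dx_i ∧ dx_j.
Expand each term, using dx_k ∧ dx_i ∧ dx_j = sgn(permutation) dx_{(a)} ∧ dx_{(b)} ∧ dx_{(c)} with (a < b < c) sorted:
  d(y*(-2*x + z)) includes (∂/∂x)(y*(-2*x + z)) dx = (-2*y) dx, which multiplied by dy ∧ dz gives (-2*y) dx ∧ dy ∧ dz
Collecting like 3-forms: d(omega) = (-2*y) dx ∧ dy ∧ dz.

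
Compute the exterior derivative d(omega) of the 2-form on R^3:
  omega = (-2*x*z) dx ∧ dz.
d(omega) = 0

For a 2-form omega = sum_{i<j} g_{ij} dx_i ∧ dx_j, the exterior derivative is
  d(omega) = sum_{i<j} d(g_{ij}) ∧ dx_i ∧ dx_j = sum_{i<j, k} (∂g_{ij}/∂x_k) dx_k ∧ dx_i ∧ dx_j.
Expand each term, using dx_k ∧ dx_i ∧ dx_j = sgn(permutation) dx_{(a)} ∧ dx_{(b)} ∧ dx_{(c)} with (a < b < c) sorted:

Collecting like 3-forms: d(omega) = 0.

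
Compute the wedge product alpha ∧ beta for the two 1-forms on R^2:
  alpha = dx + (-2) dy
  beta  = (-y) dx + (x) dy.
alpha ∧ beta = (x - 2*y) dx ∧ dy

Distribute the wedge, using dx_i ∧ dx_j = -dx_j ∧ dx_i and dx_i ∧ dx_i = 0. For each pair (i, j) with i < j, the coefficient of dx_i ∧ dx_j in alpha ∧ beta is (alpha_i * beta_j - alpha_j * beta_i). Collecting: alpha ∧ beta = (x - 2*y) dx ∧ dy.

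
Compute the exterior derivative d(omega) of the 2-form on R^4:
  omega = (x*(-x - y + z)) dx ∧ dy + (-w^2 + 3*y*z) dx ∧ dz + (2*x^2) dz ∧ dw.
d(omega) = (x - 3*z) dx ∧ dy ∧ dz + (-2*w + 4*x) dx ∧ dz ∧ dw

For a 2-form omega = sum_{i<j} g_{ij} dx_i ∧ dx_j, the exterior derivative is
  d(omega) = sum_{i<j} d(g_{ij}) ∧ dx_i ∧ dx_j = sum_{i<j, k} (∂g_{ij}/∂x_k) dx_k ∧ dx_i ∧ dx_j.
Expand each term, using dx_k ∧ dx_i ∧ dx_j = sgn(permutation) dx_{(a)} ∧ dx_{(b)} ∧ dx_{(c)} with (a < b < c) sorted:
  d(x*(-x - y + z)) includes (∂/∂z)(x*(-x - y + z)) dz = (x) dz, which multiplied by dx ∧ dy gives (x) dx ∧ dy ∧ dz
  d(-w^2 + 3*y*z) includes (∂/∂y)(-w^2 + 3*y*z) dy = (3*z) dy, which multiplied by dx ∧ dz gives (-3*z) dx ∧ dy ∧ dz
  d(-w^2 + 3*y*z) includes (∂/∂w)(-w^2 + 3*y*z) dw = (-2*w) dw, which multiplied by dx ∧ dz gives (-2*w) dx ∧ dz ∧ dw
  d(2*x^2) includes (∂/∂x)(2*x^2) dx = (4*x) dx, which multiplied by dz ∧ dw gives (4*x) dx ∧ dz ∧ dw
Collecting like 3-forms: d(omega) = (x - 3*z) dx ∧ dy ∧ dz + (-2*w + 4*x) dx ∧ dz ∧ dw.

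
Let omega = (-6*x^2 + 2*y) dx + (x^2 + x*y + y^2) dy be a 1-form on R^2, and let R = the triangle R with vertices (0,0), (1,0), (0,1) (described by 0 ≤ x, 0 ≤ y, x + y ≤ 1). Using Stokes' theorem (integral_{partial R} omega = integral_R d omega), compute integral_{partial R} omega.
integral_(partial R) omega = -1/2

Stokes: integral_partial_R omega = integral_R d omega with d omega = (∂Q/∂x - ∂P/∂y) dx ∧ dy.
  ∂Q/∂x = 2*x + y
  ∂P/∂y = 2
  integrand = ∂Q/∂x - ∂P/∂y = 2*x + y - 2.
Integrating over R: integral_0^1 integral_0^{1-x} (2*x + y - 2) dy dx = -1/2.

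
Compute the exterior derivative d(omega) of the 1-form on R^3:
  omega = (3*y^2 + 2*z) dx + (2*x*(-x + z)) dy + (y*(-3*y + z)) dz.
d(omega) = (-4*x - 6*y + 2*z) dx ∧ dy + (-2) dx ∧ dz + (-2*x - 6*y + z) dy ∧ dz

For a 1-form omega = sum_i f_i dx_i, the exterior derivative is
  d(omega) = sum_{i < j} (∂f_j/∂x_i - ∂f_i/∂x_j) dx_i ∧ dx_j.
  coefficient of dx ∧ dy: ∂f_2/∂x - ∂f_1/∂y = ∂(2*x*(-x + z))/∂x - ∂(3*y^2 + 2*z)/∂y = -4*x - 6*y + 2*z
  coefficient of dx ∧ dz: ∂f_3/∂x - ∂f_1/∂z = ∂(y*(-3*y + z))/∂x - ∂(3*y^2 + 2*z)/∂z = -2
  coefficient of dy ∧ dz: ∂f_3/∂y - ∂f_2/∂z = ∂(y*(-3*y + z))/∂y - ∂(2*x*(-x + z))/∂z = -2*x - 6*y + z
Assembling: d(omega) = (-4*x - 6*y + 2*z) dx ∧ dy + (-2) dx ∧ dz + (-2*x - 6*y + z) dy ∧ dz.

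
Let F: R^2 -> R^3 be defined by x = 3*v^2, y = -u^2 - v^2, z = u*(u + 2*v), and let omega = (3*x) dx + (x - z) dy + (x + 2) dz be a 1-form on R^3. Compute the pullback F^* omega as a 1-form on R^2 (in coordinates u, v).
F^* omega = (2*u^3 + 4*u^2*v + 4*u + 6*v^3 + 4*v) du + (2*u^2*v + 10*u*v^2 + 4*u + 48*v^3) dv

Using F^*(f dg) = (f ∘ F) d(g ∘ F), substitute each coordinate x_i by F_i(u, v) in f_i, and replace dx_i by d F_i = (∂F_i/∂u) du + (∂F_i/∂v) dv.
  For the x component: f_1(F) = 9*v^2; d F_1 = (0) du + (6*v) dv
  For the y component: f_2(F) = -u^2 - 2*u*v + 3*v^2; d F_2 = (-2*u) du + (-2*v) dv
  For the z component: f_3(F) = 3*v^2 + 2; d F_3 = (2*u + 2*v) du + (2*u) dv
Combining and collecting du, dv coefficients:
  coeff of du: 2*u^3 + 4*u^2*v + 4*u + 6*v^3 + 4*v
  coeff of dv: 2*u^2*v + 10*u*v^2 + 4*u + 48*v^3
F^* omega = (2*u^3 + 4*u^2*v + 4*u + 6*v^3 + 4*v) du + (2*u^2*v + 10*u*v^2 + 4*u + 48*v^3) dv.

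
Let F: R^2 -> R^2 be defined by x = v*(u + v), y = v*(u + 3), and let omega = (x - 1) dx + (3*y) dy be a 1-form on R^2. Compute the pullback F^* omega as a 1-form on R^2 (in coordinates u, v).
F^* omega = (v*(4*u*v + v^2 + 9*v - 1)) du + (4*u^2*v + 3*u*v^2 + 18*u*v - u + 2*v^3 + 25*v) dv

Using F^*(f dg) = (f ∘ F) d(g ∘ F), substitute each coordinate x_i by F_i(u, v) in f_i, and replace dx_i by d F_i = (∂F_i/∂u) du + (∂F_i/∂v) dv.
  For the x component: f_1(F) = u*v + v^2 - 1; d F_1 = (v) du + (u + 2*v) dv
  For the y component: f_2(F) = 3*v*(u + 3); d F_2 = (v) du + (u + 3) dv
Combining and collecting du, dv coefficients:
  coeff of du: v*(4*u*v + v^2 + 9*v - 1)
  coeff of dv: 4*u^2*v + 3*u*v^2 + 18*u*v - u + 2*v^3 + 25*v
F^* omega = (v*(4*u*v + v^2 + 9*v - 1)) du + (4*u^2*v + 3*u*v^2 + 18*u*v - u + 2*v^3 + 25*v) dv.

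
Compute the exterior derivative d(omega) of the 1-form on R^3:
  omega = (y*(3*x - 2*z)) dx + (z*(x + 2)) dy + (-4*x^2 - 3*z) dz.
d(omega) = (-3*x + 3*z) dx ∧ dy + (-8*x + 2*y) dx ∧ dz + (-x - 2) dy ∧ dz

For a 1-form omega = sum_i f_i dx_i, the exterior derivative is
  d(omega) = sum_{i < j} (∂f_j/∂x_i - ∂f_i/∂x_j) dx_i ∧ dx_j.
  coefficient of dx ∧ dy: ∂f_2/∂x - ∂f_1/∂y = ∂(z*(x + 2))/∂x - ∂(y*(3*x - 2*z))/∂y = -3*x + 3*z
  coefficient of dx ∧ dz: ∂f_3/∂x - ∂f_1/∂z = ∂(-4*x^2 - 3*z)/∂x - ∂(y*(3*x - 2*z))/∂z = -8*x + 2*y
  coefficient of dy ∧ dz: ∂f_3/∂y - ∂f_2/∂z = ∂(-4*x^2 - 3*z)/∂y - ∂(z*(x + 2))/∂z = -x - 2
Assembling: d(omega) = (-3*x + 3*z) dx ∧ dy + (-8*x + 2*y) dx ∧ dz + (-x - 2) dy ∧ dz.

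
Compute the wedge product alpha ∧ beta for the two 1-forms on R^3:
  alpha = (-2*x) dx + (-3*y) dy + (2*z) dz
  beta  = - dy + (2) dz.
alpha ∧ beta = (2*x) dx ∧ dy + (-4*x) dx ∧ dz + (-6*y + 2*z) dy ∧ dz

Distribute the wedge, using dx_i ∧ dx_j = -dx_j ∧ dx_i and dx_i ∧ dx_i = 0. For each pair (i, j) with i < j, the coefficient of dx_i ∧ dx_j in alpha ∧ beta is (alpha_i * beta_j - alpha_j * beta_i). Collecting: alpha ∧ beta = (2*x) dx ∧ dy + (-4*x) dx ∧ dz + (-6*y + 2*z) dy ∧ dz.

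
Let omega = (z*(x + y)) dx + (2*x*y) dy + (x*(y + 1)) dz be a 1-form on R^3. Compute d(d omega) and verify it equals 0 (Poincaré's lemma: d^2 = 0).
d(d omega) = 0

Step 1: d omega = sum_{i<j} (∂f_j/∂x_i - ∂f_i/∂x_j) dx_i ∧ dx_j:
  coeff of dx ∧ dy: 2*y - z
  coeff of dx ∧ dz: 1 - x
  coeff of dy ∧ dz: x
Step 2: Apply d again to each 2-form coefficient. The only possible 3-form in R^3 is dx ∧ dy ∧ dz, with coefficient
  ∂(coeff of dy∧dz)/∂x - ∂(coeff of dx∧dz)/∂y + ∂(coeff of dx∧dy)/∂z
  = ∂/∂x (x) - ∂/∂y (1 - x) + ∂/∂z (2*y - z).
Each of these terms simplifies to sums of mixed partials that cancel in pairs. The result is 0 (by equality of mixed partials for smooth functions — Schwarz / Clairaut).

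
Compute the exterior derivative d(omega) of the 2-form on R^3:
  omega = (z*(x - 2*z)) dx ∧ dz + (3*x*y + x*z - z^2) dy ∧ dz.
d(omega) = (3*y + z) dx ∧ dy ∧ dz

For a 2-form omega = sum_{i<j} g_{ij} dx_i ∧ dx_j, the exterior derivative is
  d(omega) = sum_{i<j} d(g_{ij}) ∧ dx_i ∧ dx_j = sum_{i<j, k} (∂g_{ij}/∂x_k) dx_k ∧ dx_i ∧ dx_j.
Expand each term, using dx_k ∧ dx_i ∧ dx_j = sgn(permutation) dx_{(a)} ∧ dx_{(b)} ∧ dx_{(c)} with (a < b < c) sorted:
  d(3*x*y + x*z - z^2) includes (∂/∂x)(3*x*y + x*z - z^2) dx = (3*y + z) dx, which multiplied by dy ∧ dz gives (3*y + z) dx ∧ dy ∧ dz
Collecting like 3-forms: d(omega) = (3*y + z) dx ∧ dy ∧ dz.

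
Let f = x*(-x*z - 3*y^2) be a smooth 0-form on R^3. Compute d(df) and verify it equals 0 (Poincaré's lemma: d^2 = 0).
d(df) = 0

Step 1: df = sum_i (∂f/∂x_i) dx_i = (-2*x*z - 3*y^2) dx + (-6*x*y) dy + (-x^2) dz.
Step 2: Apply d again. Using the 1-form formula, the coefficient of dx ∧ dy in d(df) is ∂^2 f/∂x ∂y - ∂^2 f/∂y ∂x = (-6*y) - (-6*y) = 0 (equality of mixed partials for smooth f).
Similarly for dx ∧ dz and dy ∧ dz — all coefficients vanish. So d(df) = 0.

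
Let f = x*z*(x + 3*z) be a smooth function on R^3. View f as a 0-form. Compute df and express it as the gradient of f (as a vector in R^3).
df = (z*(2*x + 3*z)) dx + (0) dy + (x*(x + 6*z)) dz; grad f = (z*(2*x + 3*z), 0, x*(x + 6*z))

For a 0-form f, d f = (∂f/∂x) dx + (∂f/∂y) dy + (∂f/∂z) dz. The components of the vector representation are exactly the entries of grad f in Cartesian coordinates:
  ∂f/∂x = z*(2*x + 3*z)
  ∂f/∂y = 0
  ∂f/∂z = x*(x + 6*z).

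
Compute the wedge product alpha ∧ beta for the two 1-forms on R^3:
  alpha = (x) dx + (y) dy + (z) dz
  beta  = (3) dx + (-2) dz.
alpha ∧ beta = (-2*x - 3*z) dx ∧ dz + (-3*y) dx ∧ dy + (-2*y) dy ∧ dz

Distribute the wedge, using dx_i ∧ dx_j = -dx_j ∧ dx_i and dx_i ∧ dx_i = 0. For each pair (i, j) with i < j, the coefficient of dx_i ∧ dx_j in alpha ∧ beta is (alpha_i * beta_j - alpha_j * beta_i). Collecting: alpha ∧ beta = (-2*x - 3*z) dx ∧ dz + (-3*y) dx ∧ dy + (-2*y) dy ∧ dz.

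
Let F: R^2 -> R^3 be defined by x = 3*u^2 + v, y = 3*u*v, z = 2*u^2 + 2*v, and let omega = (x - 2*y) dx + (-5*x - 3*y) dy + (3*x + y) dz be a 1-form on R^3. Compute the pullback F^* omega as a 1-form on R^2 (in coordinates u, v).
F^* omega = (54*u^3 - 69*u^2*v - 27*u*v^2 + 18*u*v - 15*v^2) du + (-45*u^3 - 27*u^2*v + 21*u^2 - 15*u*v + 7*v) dv

Using F^*(f dg) = (f ∘ F) d(g ∘ F), substitute each coordinate x_i by F_i(u, v) in f_i, and replace dx_i by d F_i = (∂F_i/∂u) du + (∂F_i/∂v) dv.
  For the x component: f_1(F) = 3*u^2 - 6*u*v + v; d F_1 = (6*u) du + (1) dv
  For the y component: f_2(F) = -15*u^2 - 9*u*v - 5*v; d F_2 = (3*v) du + (3*u) dv
  For the z component: f_3(F) = 9*u^2 + 3*u*v + 3*v; d F_3 = (4*u) du + (2) dv
Combining and collecting du, dv coefficients:
  coeff of du: 54*u^3 - 69*u^2*v - 27*u*v^2 + 18*u*v - 15*v^2
  coeff of dv: -45*u^3 - 27*u^2*v + 21*u^2 - 15*u*v + 7*v
F^* omega = (54*u^3 - 69*u^2*v - 27*u*v^2 + 18*u*v - 15*v^2) du + (-45*u^3 - 27*u^2*v + 21*u^2 - 15*u*v + 7*v) dv.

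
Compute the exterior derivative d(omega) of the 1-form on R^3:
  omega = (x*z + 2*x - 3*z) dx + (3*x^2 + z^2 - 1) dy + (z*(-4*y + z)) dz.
d(omega) = (6*x) dx ∧ dy + (3 - x) dx ∧ dz + (-6*z) dy ∧ dz

For a 1-form omega = sum_i f_i dx_i, the exterior derivative is
  d(omega) = sum_{i < j} (∂f_j/∂x_i - ∂f_i/∂x_j) dx_i ∧ dx_j.
  coefficient of dx ∧ dy: ∂f_2/∂x - ∂f_1/∂y = ∂(3*x^2 + z^2 - 1)/∂x - ∂(x*z + 2*x - 3*z)/∂y = 6*x
  coefficient of dx ∧ dz: ∂f_3/∂x - ∂f_1/∂z = ∂(z*(-4*y + z))/∂x - ∂(x*z + 2*x - 3*z)/∂z = 3 - x
  coefficient of dy ∧ dz: ∂f_3/∂y - ∂f_2/∂z = ∂(z*(-4*y + z))/∂y - ∂(3*x^2 + z^2 - 1)/∂z = -6*z
Assembling: d(omega) = (6*x) dx ∧ dy + (3 - x) dx ∧ dz + (-6*z) dy ∧ dz.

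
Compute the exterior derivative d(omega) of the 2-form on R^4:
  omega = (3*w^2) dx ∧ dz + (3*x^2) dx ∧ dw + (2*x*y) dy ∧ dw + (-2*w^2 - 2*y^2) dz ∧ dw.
d(omega) = (6*w) dx ∧ dz ∧ dw + (2*y) dx ∧ dy ∧ dw + (-4*y) dy ∧ dz ∧ dw

For a 2-form omega = sum_{i<j} g_{ij} dx_i ∧ dx_j, the exterior derivative is
  d(omega) = sum_{i<j} d(g_{ij}) ∧ dx_i ∧ dx_j = sum_{i<j, k} (∂g_{ij}/∂x_k) dx_k ∧ dx_i ∧ dx_j.
Expand each term, using dx_k ∧ dx_i ∧ dx_j = sgn(permutation) dx_{(a)} ∧ dx_{(b)} ∧ dx_{(c)} with (a < b < c) sorted:
  d(3*w^2) includes (∂/∂w)(3*w^2) dw = (6*w) dw, which multiplied by dx ∧ dz gives (6*w) dx ∧ dz ∧ dw
  d(2*x*y) includes (∂/∂x)(2*x*y) dx = (2*y) dx, which multiplied by dy ∧ dw gives (2*y) dx ∧ dy ∧ dw
  d(-2*w^2 - 2*y^2) includes (∂/∂y)(-2*w^2 - 2*y^2) dy = (-4*y) dy, which multiplied by dz ∧ dw gives (-4*y) dy ∧ dz ∧ dw
Collecting like 3-forms: d(omega) = (6*w) dx ∧ dz ∧ dw + (2*y) dx ∧ dy ∧ dw + (-4*y) dy ∧ dz ∧ dw.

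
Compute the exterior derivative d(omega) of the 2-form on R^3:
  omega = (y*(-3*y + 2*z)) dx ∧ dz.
d(omega) = (6*y - 2*z) dx ∧ dy ∧ dz

For a 2-form omega = sum_{i<j} g_{ij} dx_i ∧ dx_j, the exterior derivative is
  d(omega) = sum_{i<j} d(g_{ij}) ∧ dx_i ∧ dx_j = sum_{i<j, k} (∂g_{ij}/∂x_k) dx_k ∧ dx_i ∧ dx_j.
Expand each term, using dx_k ∧ dx_i ∧ dx_j = sgn(permutation) dx_{(a)} ∧ dx_{(b)} ∧ dx_{(c)} with (a < b < c) sorted:
  d(y*(-3*y + 2*z)) includes (∂/∂y)(y*(-3*y + 2*z)) dy = (-6*y + 2*z) dy, which multiplied by dx ∧ dz gives (6*y - 2*z) dx ∧ dy ∧ dz
Collecting like 3-forms: d(omega) = (6*y - 2*z) dx ∧ dy ∧ dz.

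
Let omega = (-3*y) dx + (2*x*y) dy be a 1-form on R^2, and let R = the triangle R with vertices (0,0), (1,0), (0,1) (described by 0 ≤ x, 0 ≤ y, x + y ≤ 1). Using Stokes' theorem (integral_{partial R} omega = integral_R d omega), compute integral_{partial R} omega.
integral_(partial R) omega = 11/6

Stokes: integral_partial_R omega = integral_R d omega with d omega = (∂Q/∂x - ∂P/∂y) dx ∧ dy.
  ∂Q/∂x = 2*y
  ∂P/∂y = -3
  integrand = ∂Q/∂x - ∂P/∂y = 2*y + 3.
Integrating over R: integral_0^1 integral_0^{1-x} (2*y + 3) dy dx = 11/6.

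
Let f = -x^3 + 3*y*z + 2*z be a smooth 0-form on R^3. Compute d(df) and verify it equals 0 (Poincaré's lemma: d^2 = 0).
d(df) = 0

Step 1: df = sum_i (∂f/∂x_i) dx_i = (-3*x^2) dx + (3*z) dy + (3*y + 2) dz.
Step 2: Apply d again. Using the 1-form formula, the coefficient of dx ∧ dy in d(df) is ∂^2 f/∂x ∂y - ∂^2 f/∂y ∂x = (0) - (0) = 0 (equality of mixed partials for smooth f).
Similarly for dx ∧ dz and dy ∧ dz — all coefficients vanish. So d(df) = 0.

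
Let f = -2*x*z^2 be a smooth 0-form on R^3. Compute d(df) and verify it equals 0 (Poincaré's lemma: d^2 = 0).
d(df) = 0

Step 1: df = sum_i (∂f/∂x_i) dx_i = (-2*z^2) dx + (0) dy + (-4*x*z) dz.
Step 2: Apply d again. Using the 1-form formula, the coefficient of dx ∧ dy in d(df) is ∂^2 f/∂x ∂y - ∂^2 f/∂y ∂x = (0) - (0) = 0 (equality of mixed partials for smooth f).
Similarly for dx ∧ dz and dy ∧ dz — all coefficients vanish. So d(df) = 0.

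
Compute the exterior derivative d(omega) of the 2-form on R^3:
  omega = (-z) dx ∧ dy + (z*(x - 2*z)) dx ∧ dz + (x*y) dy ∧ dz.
d(omega) = (y - 1) dx ∧ dy ∧ dz

For a 2-form omega = sum_{i<j} g_{ij} dx_i ∧ dx_j, the exterior derivative is
  d(omega) = sum_{i<j} d(g_{ij}) ∧ dx_i ∧ dx_j = sum_{i<j, k} (∂g_{ij}/∂x_k) dx_k ∧ dx_i ∧ dx_j.
Expand each term, using dx_k ∧ dx_i ∧ dx_j = sgn(permutation) dx_{(a)} ∧ dx_{(b)} ∧ dx_{(c)} with (a < b < c) sorted:
  d(-z) includes (∂/∂z)(-z) dz = (-1) dz, which multiplied by dx ∧ dy gives (-1) dx ∧ dy ∧ dz
  d(x*y) includes (∂/∂x)(x*y) dx = (y) dx, which multiplied by dy ∧ dz gives (y) dx ∧ dy ∧ dz
Collecting like 3-forms: d(omega) = (y - 1) dx ∧ dy ∧ dz.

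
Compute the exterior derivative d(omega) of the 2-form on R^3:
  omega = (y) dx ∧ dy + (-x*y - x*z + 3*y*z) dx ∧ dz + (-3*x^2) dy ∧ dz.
d(omega) = (-5*x - 3*z) dx ∧ dy ∧ dz

For a 2-form omega = sum_{i<j} g_{ij} dx_i ∧ dx_j, the exterior derivative is
  d(omega) = sum_{i<j} d(g_{ij}) ∧ dx_i ∧ dx_j = sum_{i<j, k} (∂g_{ij}/∂x_k) dx_k ∧ dx_i ∧ dx_j.
Expand each term, using dx_k ∧ dx_i ∧ dx_j = sgn(permutation) dx_{(a)} ∧ dx_{(b)} ∧ dx_{(c)} with (a < b < c) sorted:
  d(-x*y - x*z + 3*y*z) includes (∂/∂y)(-x*y - x*z + 3*y*z) dy = (-x + 3*z) dy, which multiplied by dx ∧ dz gives (x - 3*z) dx ∧ dy ∧ dz
  d(-3*x^2) includes (∂/∂x)(-3*x^2) dx = (-6*x) dx, which multiplied by dy ∧ dz gives (-6*x) dx ∧ dy ∧ dz
Collecting like 3-forms: d(omega) = (-5*x - 3*z) dx ∧ dy ∧ dz.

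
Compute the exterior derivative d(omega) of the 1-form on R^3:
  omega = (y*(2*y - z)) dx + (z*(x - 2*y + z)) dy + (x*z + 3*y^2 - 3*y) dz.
d(omega) = (-4*y + 2*z) dx ∧ dy + (y + z) dx ∧ dz + (-x + 8*y - 2*z - 3) dy ∧ dz

For a 1-form omega = sum_i f_i dx_i, the exterior derivative is
  d(omega) = sum_{i < j} (∂f_j/∂x_i - ∂f_i/∂x_j) dx_i ∧ dx_j.
  coefficient of dx ∧ dy: ∂f_2/∂x - ∂f_1/∂y = ∂(z*(x - 2*y + z))/∂x - ∂(y*(2*y - z))/∂y = -4*y + 2*z
  coefficient of dx ∧ dz: ∂f_3/∂x - ∂f_1/∂z = ∂(x*z + 3*y^2 - 3*y)/∂x - ∂(y*(2*y - z))/∂z = y + z
  coefficient of dy ∧ dz: ∂f_3/∂y - ∂f_2/∂z = ∂(x*z + 3*y^2 - 3*y)/∂y - ∂(z*(x - 2*y + z))/∂z = -x + 8*y - 2*z - 3
Assembling: d(omega) = (-4*y + 2*z) dx ∧ dy + (y + z) dx ∧ dz + (-x + 8*y - 2*z - 3) dy ∧ dz.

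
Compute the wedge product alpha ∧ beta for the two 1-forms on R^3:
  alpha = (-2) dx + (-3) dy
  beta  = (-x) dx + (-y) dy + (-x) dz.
alpha ∧ beta = (-3*x + 2*y) dx ∧ dy + (2*x) dx ∧ dz + (3*x) dy ∧ dz

Distribute the wedge, using dx_i ∧ dx_j = -dx_j ∧ dx_i and dx_i ∧ dx_i = 0. For each pair (i, j) with i < j, the coefficient of dx_i ∧ dx_j in alpha ∧ beta is (alpha_i * beta_j - alpha_j * beta_i). Collecting: alpha ∧ beta = (-3*x + 2*y) dx ∧ dy + (2*x) dx ∧ dz + (3*x) dy ∧ dz.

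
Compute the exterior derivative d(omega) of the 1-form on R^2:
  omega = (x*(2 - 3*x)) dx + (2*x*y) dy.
d(omega) = (2*y) dx ∧ dy

For a 1-form omega = sum_i f_i dx_i, the exterior derivative is
  d(omega) = sum_{i < j} (∂f_j/∂x_i - ∂f_i/∂x_j) dx_i ∧ dx_j.
  coefficient of dx ∧ dy: ∂f_2/∂x - ∂f_1/∂y = ∂(2*x*y)/∂x - ∂(x*(2 - 3*x))/∂y = 2*y
Assembling: d(omega) = (2*y) dx ∧ dy.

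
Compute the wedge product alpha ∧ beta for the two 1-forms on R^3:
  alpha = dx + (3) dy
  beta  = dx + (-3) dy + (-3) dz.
alpha ∧ beta = (-6) dx ∧ dy + (-3) dx ∧ dz + (-9) dy ∧ dz

Distribute the wedge, using dx_i ∧ dx_j = -dx_j ∧ dx_i and dx_i ∧ dx_i = 0. For each pair (i, j) with i < j, the coefficient of dx_i ∧ dx_j in alpha ∧ beta is (alpha_i * beta_j - alpha_j * beta_i). Collecting: alpha ∧ beta = (-6) dx ∧ dy + (-3) dx ∧ dz + (-9) dy ∧ dz.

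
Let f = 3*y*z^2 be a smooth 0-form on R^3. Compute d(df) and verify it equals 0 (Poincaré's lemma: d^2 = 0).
d(df) = 0

Step 1: df = sum_i (∂f/∂x_i) dx_i = (0) dx + (3*z^2) dy + (6*y*z) dz.
Step 2: Apply d again. Using the 1-form formula, the coefficient of dx ∧ dy in d(df) is ∂^2 f/∂x ∂y - ∂^2 f/∂y ∂x = (0) - (0) = 0 (equality of mixed partials for smooth f).
Similarly for dx ∧ dz and dy ∧ dz — all coefficients vanish. So d(df) = 0.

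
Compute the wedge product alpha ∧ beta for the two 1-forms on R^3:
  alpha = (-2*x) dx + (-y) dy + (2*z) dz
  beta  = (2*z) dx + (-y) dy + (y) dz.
alpha ∧ beta = (2*y*(x + z)) dx ∧ dy + (-2*x*y - 4*z^2) dx ∧ dz + (y*(-y + 2*z)) dy ∧ dz

Distribute the wedge, using dx_i ∧ dx_j = -dx_j ∧ dx_i and dx_i ∧ dx_i = 0. For each pair (i, j) with i < j, the coefficient of dx_i ∧ dx_j in alpha ∧ beta is (alpha_i * beta_j - alpha_j * beta_i). Collecting: alpha ∧ beta = (2*y*(x + z)) dx ∧ dy + (-2*x*y - 4*z^2) dx ∧ dz + (y*(-y + 2*z)) dy ∧ dz.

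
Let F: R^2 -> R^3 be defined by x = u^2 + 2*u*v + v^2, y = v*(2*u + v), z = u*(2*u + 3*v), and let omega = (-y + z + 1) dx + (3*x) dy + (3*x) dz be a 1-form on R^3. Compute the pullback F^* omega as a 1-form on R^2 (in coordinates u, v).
F^* omega = (16*u^3 + 45*u^2*v + 42*u*v^2 + 2*u + 13*v^3 + 2*v) du + (19*u^3 + 42*u^2*v + 27*u*v^2 + 2*u + 4*v^3 + 2*v) dv

Using F^*(f dg) = (f ∘ F) d(g ∘ F), substitute each coordinate x_i by F_i(u, v) in f_i, and replace dx_i by d F_i = (∂F_i/∂u) du + (∂F_i/∂v) dv.
  For the x component: f_1(F) = 2*u^2 + u*v - v^2 + 1; d F_1 = (2*u + 2*v) du + (2*u + 2*v) dv
  For the y component: f_2(F) = 3*u^2 + 6*u*v + 3*v^2; d F_2 = (2*v) du + (2*u + 2*v) dv
  For the z component: f_3(F) = 3*u^2 + 6*u*v + 3*v^2; d F_3 = (4*u + 3*v) du + (3*u) dv
Combining and collecting du, dv coefficients:
  coeff of du: 16*u^3 + 45*u^2*v + 42*u*v^2 + 2*u + 13*v^3 + 2*v
  coeff of dv: 19*u^3 + 42*u^2*v + 27*u*v^2 + 2*u + 4*v^3 + 2*v
F^* omega = (16*u^3 + 45*u^2*v + 42*u*v^2 + 2*u + 13*v^3 + 2*v) du + (19*u^3 + 42*u^2*v + 27*u*v^2 + 2*u + 4*v^3 + 2*v) dv.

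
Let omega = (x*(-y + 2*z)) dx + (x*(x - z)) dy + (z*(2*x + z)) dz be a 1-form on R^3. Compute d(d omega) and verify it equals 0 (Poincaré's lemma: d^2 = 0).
d(d omega) = 0

Step 1: d omega = sum_{i<j} (∂f_j/∂x_i - ∂f_i/∂x_j) dx_i ∧ dx_j:
  coeff of dx ∧ dy: 3*x - z
  coeff of dx ∧ dz: -2*x + 2*z
  coeff of dy ∧ dz: x
Step 2: Apply d again to each 2-form coefficient. The only possible 3-form in R^3 is dx ∧ dy ∧ dz, with coefficient
  ∂(coeff of dy∧dz)/∂x - ∂(coeff of dx∧dz)/∂y + ∂(coeff of dx∧dy)/∂z
  = ∂/∂x (x) - ∂/∂y (-2*x + 2*z) + ∂/∂z (3*x - z).
Each of these terms simplifies to sums of mixed partials that cancel in pairs. The result is 0 (by equality of mixed partials for smooth functions — Schwarz / Clairaut).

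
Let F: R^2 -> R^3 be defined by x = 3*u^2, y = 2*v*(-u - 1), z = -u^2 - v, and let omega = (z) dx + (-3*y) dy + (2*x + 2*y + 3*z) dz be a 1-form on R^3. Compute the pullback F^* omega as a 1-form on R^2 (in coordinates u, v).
F^* omega = (-12*u^3 + 8*u^2*v - 12*u*v^2 + 8*u*v - 12*v^2) du + (-12*u^2*v - 3*u^2 - 20*u*v - 5*v) dv

Using F^*(f dg) = (f ∘ F) d(g ∘ F), substitute each coordinate x_i by F_i(u, v) in f_i, and replace dx_i by d F_i = (∂F_i/∂u) du + (∂F_i/∂v) dv.
  For the x component: f_1(F) = -u^2 - v; d F_1 = (6*u) du + (0) dv
  For the y component: f_2(F) = 6*v*(u + 1); d F_2 = (-2*v) du + (-2*u - 2) dv
  For the z component: f_3(F) = 3*u^2 - 4*u*v - 7*v; d F_3 = (-2*u) du + (-1) dv
Combining and collecting du, dv coefficients:
  coeff of du: -12*u^3 + 8*u^2*v - 12*u*v^2 + 8*u*v - 12*v^2
  coeff of dv: -12*u^2*v - 3*u^2 - 20*u*v - 5*v
F^* omega = (-12*u^3 + 8*u^2*v - 12*u*v^2 + 8*u*v - 12*v^2) du + (-12*u^2*v - 3*u^2 - 20*u*v - 5*v) dv.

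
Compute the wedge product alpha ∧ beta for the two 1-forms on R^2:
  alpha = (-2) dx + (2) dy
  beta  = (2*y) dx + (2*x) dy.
alpha ∧ beta = (-4*x - 4*y) dx ∧ dy

Distribute the wedge, using dx_i ∧ dx_j = -dx_j ∧ dx_i and dx_i ∧ dx_i = 0. For each pair (i, j) with i < j, the coefficient of dx_i ∧ dx_j in alpha ∧ beta is (alpha_i * beta_j - alpha_j * beta_i). Collecting: alpha ∧ beta = (-4*x - 4*y) dx ∧ dy.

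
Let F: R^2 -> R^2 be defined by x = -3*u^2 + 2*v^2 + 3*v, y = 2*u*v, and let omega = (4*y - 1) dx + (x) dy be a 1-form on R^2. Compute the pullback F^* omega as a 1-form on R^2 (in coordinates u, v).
F^* omega = (-54*u^2*v + 6*u + 4*v^3 + 6*v^2) du + (-6*u^3 + 36*u*v^2 + 30*u*v - 4*v - 3) dv

Using F^*(f dg) = (f ∘ F) d(g ∘ F), substitute each coordinate x_i by F_i(u, v) in f_i, and replace dx_i by d F_i = (∂F_i/∂u) du + (∂F_i/∂v) dv.
  For the x component: f_1(F) = 8*u*v - 1; d F_1 = (-6*u) du + (4*v + 3) dv
  For the y component: f_2(F) = -3*u^2 + 2*v^2 + 3*v; d F_2 = (2*v) du + (2*u) dv
Combining and collecting du, dv coefficients:
  coeff of du: -54*u^2*v + 6*u + 4*v^3 + 6*v^2
  coeff of dv: -6*u^3 + 36*u*v^2 + 30*u*v - 4*v - 3
F^* omega = (-54*u^2*v + 6*u + 4*v^3 + 6*v^2) du + (-6*u^3 + 36*u*v^2 + 30*u*v - 4*v - 3) dv.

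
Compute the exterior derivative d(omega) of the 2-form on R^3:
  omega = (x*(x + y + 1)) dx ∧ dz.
d(omega) = (-x) dx ∧ dy ∧ dz

For a 2-form omega = sum_{i<j} g_{ij} dx_i ∧ dx_j, the exterior derivative is
  d(omega) = sum_{i<j} d(g_{ij}) ∧ dx_i ∧ dx_j = sum_{i<j, k} (∂g_{ij}/∂x_k) dx_k ∧ dx_i ∧ dx_j.
Expand each term, using dx_k ∧ dx_i ∧ dx_j = sgn(permutation) dx_{(a)} ∧ dx_{(b)} ∧ dx_{(c)} with (a < b < c) sorted:
  d(x*(x + y + 1)) includes (∂/∂y)(x*(x + y + 1)) dy = (x) dy, which multiplied by dx ∧ dz gives (-x) dx ∧ dy ∧ dz
Collecting like 3-forms: d(omega) = (-x) dx ∧ dy ∧ dz.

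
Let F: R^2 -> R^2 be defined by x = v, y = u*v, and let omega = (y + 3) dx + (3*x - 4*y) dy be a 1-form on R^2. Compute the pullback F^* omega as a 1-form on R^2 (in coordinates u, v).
F^* omega = (v^2*(3 - 4*u)) du + (-4*u^2*v + 4*u*v + 3) dv

Using F^*(f dg) = (f ∘ F) d(g ∘ F), substitute each coordinate x_i by F_i(u, v) in f_i, and replace dx_i by d F_i = (∂F_i/∂u) du + (∂F_i/∂v) dv.
  For the x component: f_1(F) = u*v + 3; d F_1 = (0) du + (1) dv
  For the y component: f_2(F) = v*(3 - 4*u); d F_2 = (v) du + (u) dv
Combining and collecting du, dv coefficients:
  coeff of du: v^2*(3 - 4*u)
  coeff of dv: -4*u^2*v + 4*u*v + 3
F^* omega = (v^2*(3 - 4*u)) du + (-4*u^2*v + 4*u*v + 3) dv.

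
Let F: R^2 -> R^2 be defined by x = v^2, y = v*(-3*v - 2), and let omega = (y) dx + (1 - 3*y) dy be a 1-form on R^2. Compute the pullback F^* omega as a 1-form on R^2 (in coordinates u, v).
F^* omega = (-60*v^3 - 58*v^2 - 18*v - 2) dv

Using F^*(f dg) = (f ∘ F) d(g ∘ F), substitute each coordinate x_i by F_i(u, v) in f_i, and replace dx_i by d F_i = (∂F_i/∂u) du + (∂F_i/∂v) dv.
  For the x component: f_1(F) = v*(-3*v - 2); d F_1 = (0) du + (2*v) dv
  For the y component: f_2(F) = 9*v^2 + 6*v + 1; d F_2 = (0) du + (-6*v - 2) dv
Combining and collecting du, dv coefficients:
  coeff of du: 0
  coeff of dv: -60*v^3 - 58*v^2 - 18*v - 2
F^* omega = (-60*v^3 - 58*v^2 - 18*v - 2) dv.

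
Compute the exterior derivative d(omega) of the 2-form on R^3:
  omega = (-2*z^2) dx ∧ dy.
d(omega) = (-4*z) dx ∧ dy ∧ dz

For a 2-form omega = sum_{i<j} g_{ij} dx_i ∧ dx_j, the exterior derivative is
  d(omega) = sum_{i<j} d(g_{ij}) ∧ dx_i ∧ dx_j = sum_{i<j, k} (∂g_{ij}/∂x_k) dx_k ∧ dx_i ∧ dx_j.
Expand each term, using dx_k ∧ dx_i ∧ dx_j = sgn(permutation) dx_{(a)} ∧ dx_{(b)} ∧ dx_{(c)} with (a < b < c) sorted:
  d(-2*z^2) includes (∂/∂z)(-2*z^2) dz = (-4*z) dz, which multiplied by dx ∧ dy gives (-4*z) dx ∧ dy ∧ dz
Collecting like 3-forms: d(omega) = (-4*z) dx ∧ dy ∧ dz.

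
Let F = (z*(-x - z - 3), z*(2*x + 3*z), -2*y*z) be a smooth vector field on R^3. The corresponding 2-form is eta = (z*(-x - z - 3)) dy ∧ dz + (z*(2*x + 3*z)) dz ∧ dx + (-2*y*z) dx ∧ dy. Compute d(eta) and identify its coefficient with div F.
d(eta) = (-2*y - z) dx ∧ dy ∧ dz; div F = -2*y - z

For a 2-form in R^3 of the form above, applying d gives a 3-form with coefficient ∂P/∂x + ∂Q/∂y + ∂R/∂z:
  ∂P/∂x = -z
  ∂Q/∂y = 0
  ∂R/∂z = -2*y
Sum = -2*y - z, which is exactly div F.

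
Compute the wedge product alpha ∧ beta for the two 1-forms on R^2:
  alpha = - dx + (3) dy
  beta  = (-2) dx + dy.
alpha ∧ beta = (5) dx ∧ dy

Distribute the wedge, using dx_i ∧ dx_j = -dx_j ∧ dx_i and dx_i ∧ dx_i = 0. For each pair (i, j) with i < j, the coefficient of dx_i ∧ dx_j in alpha ∧ beta is (alpha_i * beta_j - alpha_j * beta_i). Collecting: alpha ∧ beta = (5) dx ∧ dy.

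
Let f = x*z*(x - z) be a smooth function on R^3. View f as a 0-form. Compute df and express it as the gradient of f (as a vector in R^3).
df = (z*(2*x - z)) dx + (0) dy + (x*(x - 2*z)) dz; grad f = (z*(2*x - z), 0, x*(x - 2*z))

For a 0-form f, d f = (∂f/∂x) dx + (∂f/∂y) dy + (∂f/∂z) dz. The components of the vector representation are exactly the entries of grad f in Cartesian coordinates:
  ∂f/∂x = z*(2*x - z)
  ∂f/∂y = 0
  ∂f/∂z = x*(x - 2*z).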